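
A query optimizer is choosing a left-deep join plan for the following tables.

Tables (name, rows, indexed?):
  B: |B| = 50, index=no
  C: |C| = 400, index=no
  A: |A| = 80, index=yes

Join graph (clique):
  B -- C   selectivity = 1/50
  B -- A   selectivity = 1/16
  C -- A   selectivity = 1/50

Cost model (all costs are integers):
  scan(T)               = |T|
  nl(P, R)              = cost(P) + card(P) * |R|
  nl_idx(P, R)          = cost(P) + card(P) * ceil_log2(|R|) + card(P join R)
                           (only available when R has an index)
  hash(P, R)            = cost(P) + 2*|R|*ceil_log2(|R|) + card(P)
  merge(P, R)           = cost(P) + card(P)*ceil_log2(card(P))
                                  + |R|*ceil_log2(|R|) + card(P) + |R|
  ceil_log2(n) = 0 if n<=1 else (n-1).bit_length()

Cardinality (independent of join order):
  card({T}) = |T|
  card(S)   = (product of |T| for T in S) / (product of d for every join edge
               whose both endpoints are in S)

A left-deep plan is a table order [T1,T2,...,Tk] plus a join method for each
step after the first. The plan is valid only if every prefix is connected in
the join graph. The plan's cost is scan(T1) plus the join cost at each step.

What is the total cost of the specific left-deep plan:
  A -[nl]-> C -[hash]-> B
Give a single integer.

33320

step 1: scan A: cost=80, card=80
step 2: join C via nl
    card(P join C) = 80*400/(50) = 640
    cost = 80 + 80*400 = 32080
step 3: join B via hash
    card(P join B) = 640*50/(50*16) = 40
    cost = 32080 + 2*50*6 + 640 = 33320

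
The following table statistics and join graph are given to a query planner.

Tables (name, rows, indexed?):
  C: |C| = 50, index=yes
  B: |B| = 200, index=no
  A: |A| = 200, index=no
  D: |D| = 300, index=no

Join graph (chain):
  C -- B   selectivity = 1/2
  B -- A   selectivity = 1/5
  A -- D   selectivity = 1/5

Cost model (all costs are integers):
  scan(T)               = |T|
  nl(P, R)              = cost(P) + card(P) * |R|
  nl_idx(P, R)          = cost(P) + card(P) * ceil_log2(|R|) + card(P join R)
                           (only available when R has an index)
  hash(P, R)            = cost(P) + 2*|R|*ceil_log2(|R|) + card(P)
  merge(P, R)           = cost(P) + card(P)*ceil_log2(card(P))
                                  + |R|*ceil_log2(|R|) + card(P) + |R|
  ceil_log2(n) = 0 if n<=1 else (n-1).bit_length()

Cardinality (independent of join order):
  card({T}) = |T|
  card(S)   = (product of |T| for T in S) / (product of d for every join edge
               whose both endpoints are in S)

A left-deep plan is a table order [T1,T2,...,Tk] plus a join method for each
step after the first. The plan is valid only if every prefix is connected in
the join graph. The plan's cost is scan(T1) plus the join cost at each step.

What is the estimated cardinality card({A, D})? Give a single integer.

Tables in S: A(200), D(300)
Edges inside S: A-D(d=5)
numerator = 200 * 300 = 60000
denominator = 5 = 5
card(S) = 60000 / 5 = 12000

12000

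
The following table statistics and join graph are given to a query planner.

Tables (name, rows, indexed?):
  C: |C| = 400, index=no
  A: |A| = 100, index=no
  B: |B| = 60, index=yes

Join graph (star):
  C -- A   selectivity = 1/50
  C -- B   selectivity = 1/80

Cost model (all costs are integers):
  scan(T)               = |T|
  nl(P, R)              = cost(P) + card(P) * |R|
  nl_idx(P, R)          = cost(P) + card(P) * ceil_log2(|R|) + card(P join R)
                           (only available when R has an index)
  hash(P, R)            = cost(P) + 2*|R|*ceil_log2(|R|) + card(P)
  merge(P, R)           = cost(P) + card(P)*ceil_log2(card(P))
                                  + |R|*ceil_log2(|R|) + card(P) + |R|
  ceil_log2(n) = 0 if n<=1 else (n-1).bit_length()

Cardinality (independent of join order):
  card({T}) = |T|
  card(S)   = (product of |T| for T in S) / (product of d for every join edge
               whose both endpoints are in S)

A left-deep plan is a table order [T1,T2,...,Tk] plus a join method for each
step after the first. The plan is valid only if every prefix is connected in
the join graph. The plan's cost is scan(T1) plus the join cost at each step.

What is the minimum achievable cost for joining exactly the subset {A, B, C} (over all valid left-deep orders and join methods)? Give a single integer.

Selinger DP over subsets of {A,B,C}:
  {C}: scan cost=400, card=400
  {A}: scan cost=100, card=100
  {B}: scan cost=60, card=60
  {AC}: card=800; try (A,hash)→2200, (C,merge)→4900, (A,merge)→5200, (C,hash)→7400, (C,nl)→40100, (A,nl)→40400; best=2200 via (A,hash)
  {BC}: card=300; try (B,hash)→1520, (B,nl_idx)→3100, (C,merge)→4480, (B,merge)→4820, (C,hash)→7320, (C,nl)→24060 …(+1); best=1520 via (B,hash)
  {ABC}: card=600; try (A,hash)→3220, (B,hash)→3720, (A,merge)→5320, (B,nl_idx)→7600, (B,merge)→11420, (A,nl)→31520 …(+1); best=3220 via (A,hash)

3220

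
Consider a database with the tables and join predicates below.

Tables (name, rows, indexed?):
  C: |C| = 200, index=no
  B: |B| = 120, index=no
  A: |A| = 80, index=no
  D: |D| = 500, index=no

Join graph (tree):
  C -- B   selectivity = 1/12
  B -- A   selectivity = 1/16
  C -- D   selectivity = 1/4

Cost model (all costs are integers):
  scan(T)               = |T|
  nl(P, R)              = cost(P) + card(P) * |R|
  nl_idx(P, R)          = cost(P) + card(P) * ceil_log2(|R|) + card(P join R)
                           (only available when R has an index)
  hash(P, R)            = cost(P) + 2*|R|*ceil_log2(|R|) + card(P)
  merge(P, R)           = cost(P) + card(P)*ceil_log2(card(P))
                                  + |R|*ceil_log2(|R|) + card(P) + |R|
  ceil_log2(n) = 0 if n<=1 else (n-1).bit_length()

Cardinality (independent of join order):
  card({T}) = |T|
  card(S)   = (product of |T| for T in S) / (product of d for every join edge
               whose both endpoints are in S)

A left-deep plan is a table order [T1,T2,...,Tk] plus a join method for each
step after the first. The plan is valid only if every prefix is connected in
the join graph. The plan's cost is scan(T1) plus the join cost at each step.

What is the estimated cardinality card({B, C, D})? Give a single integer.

250000

Tables in S: B(120), C(200), D(500)
Edges inside S: C-B(d=12), C-D(d=4)
numerator = 120 * 200 * 500 = 12000000
denominator = 12 * 4 = 48
card(S) = 12000000 / 48 = 250000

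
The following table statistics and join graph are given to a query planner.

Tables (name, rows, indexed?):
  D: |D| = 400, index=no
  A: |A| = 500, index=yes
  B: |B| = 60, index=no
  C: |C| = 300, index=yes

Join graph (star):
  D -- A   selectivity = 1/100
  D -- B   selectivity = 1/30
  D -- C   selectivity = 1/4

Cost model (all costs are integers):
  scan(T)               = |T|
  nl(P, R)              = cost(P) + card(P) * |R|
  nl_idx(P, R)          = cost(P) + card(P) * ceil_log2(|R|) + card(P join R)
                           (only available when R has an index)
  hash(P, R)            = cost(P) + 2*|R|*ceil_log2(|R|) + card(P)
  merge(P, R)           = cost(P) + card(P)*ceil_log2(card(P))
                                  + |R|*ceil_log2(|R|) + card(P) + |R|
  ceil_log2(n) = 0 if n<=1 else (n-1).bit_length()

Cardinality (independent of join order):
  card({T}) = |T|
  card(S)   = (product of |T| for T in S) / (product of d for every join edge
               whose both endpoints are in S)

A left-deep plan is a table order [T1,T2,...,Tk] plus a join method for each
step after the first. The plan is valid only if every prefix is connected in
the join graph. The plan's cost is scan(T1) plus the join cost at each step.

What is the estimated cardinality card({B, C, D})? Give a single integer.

Tables in S: B(60), C(300), D(400)
Edges inside S: D-B(d=30), D-C(d=4)
numerator = 60 * 300 * 400 = 7200000
denominator = 30 * 4 = 120
card(S) = 7200000 / 120 = 60000

60000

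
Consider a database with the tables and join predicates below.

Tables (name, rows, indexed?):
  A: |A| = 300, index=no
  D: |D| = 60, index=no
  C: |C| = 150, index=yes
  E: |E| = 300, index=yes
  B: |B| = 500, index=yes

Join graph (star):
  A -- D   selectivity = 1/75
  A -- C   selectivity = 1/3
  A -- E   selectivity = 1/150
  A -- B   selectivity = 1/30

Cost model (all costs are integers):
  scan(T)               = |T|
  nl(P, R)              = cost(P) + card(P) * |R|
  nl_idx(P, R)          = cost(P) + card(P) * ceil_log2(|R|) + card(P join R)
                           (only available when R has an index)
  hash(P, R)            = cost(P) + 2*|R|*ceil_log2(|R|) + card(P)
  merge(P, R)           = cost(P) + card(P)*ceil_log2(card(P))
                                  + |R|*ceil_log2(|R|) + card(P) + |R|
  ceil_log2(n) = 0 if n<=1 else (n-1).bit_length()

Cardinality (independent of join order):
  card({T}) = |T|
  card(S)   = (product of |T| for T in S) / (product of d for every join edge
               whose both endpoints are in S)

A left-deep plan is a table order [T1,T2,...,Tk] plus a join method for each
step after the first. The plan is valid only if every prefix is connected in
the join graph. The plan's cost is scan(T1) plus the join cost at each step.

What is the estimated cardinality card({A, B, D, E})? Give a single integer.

Tables in S: A(300), B(500), D(60), E(300)
Edges inside S: A-D(d=75), A-E(d=150), A-B(d=30)
numerator = 300 * 500 * 60 * 300 = 2700000000
denominator = 75 * 150 * 30 = 337500
card(S) = 2700000000 / 337500 = 8000

8000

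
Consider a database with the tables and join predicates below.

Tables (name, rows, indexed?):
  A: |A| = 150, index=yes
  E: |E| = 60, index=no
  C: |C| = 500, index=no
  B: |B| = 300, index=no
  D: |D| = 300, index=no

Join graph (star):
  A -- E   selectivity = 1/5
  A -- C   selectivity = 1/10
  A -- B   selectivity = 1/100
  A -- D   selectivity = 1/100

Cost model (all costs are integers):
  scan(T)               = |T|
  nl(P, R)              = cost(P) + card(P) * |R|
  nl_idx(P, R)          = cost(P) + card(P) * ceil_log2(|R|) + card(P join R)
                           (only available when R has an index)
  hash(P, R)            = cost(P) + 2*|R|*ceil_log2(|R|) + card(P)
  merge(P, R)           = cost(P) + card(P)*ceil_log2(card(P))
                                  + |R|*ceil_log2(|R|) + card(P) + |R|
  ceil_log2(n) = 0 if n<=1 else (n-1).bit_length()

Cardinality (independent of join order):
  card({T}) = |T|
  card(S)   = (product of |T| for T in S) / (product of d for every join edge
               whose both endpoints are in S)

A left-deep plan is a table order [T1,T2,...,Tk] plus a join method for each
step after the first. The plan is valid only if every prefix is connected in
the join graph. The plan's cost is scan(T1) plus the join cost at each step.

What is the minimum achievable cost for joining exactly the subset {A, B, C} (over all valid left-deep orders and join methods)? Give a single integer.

12450

Selinger DP over subsets of {A,B,C}:
  {A}: scan cost=150, card=150
  {C}: scan cost=500, card=500
  {B}: scan cost=300, card=300
  {AC}: card=7500; try (A,hash)→3400, (C,merge)→6500, (A,merge)→6850, (C,hash)→9300, (A,nl_idx)→12000, (C,nl)→75150 …(+1); best=3400 via (A,hash)
  {AB}: card=450; try (A,hash)→3000, (A,nl_idx)→3150, (B,merge)→4500, (A,merge)→4650, (B,hash)→5700, (B,nl)→45150 …(+1); best=3000 via (A,hash)
  {ABC}: card=22500; try (C,hash)→12450, (C,merge)→12500, (B,hash)→16300, (B,merge)→111400, (C,nl)→228000, (B,nl)→2253400; best=12450 via (C,hash)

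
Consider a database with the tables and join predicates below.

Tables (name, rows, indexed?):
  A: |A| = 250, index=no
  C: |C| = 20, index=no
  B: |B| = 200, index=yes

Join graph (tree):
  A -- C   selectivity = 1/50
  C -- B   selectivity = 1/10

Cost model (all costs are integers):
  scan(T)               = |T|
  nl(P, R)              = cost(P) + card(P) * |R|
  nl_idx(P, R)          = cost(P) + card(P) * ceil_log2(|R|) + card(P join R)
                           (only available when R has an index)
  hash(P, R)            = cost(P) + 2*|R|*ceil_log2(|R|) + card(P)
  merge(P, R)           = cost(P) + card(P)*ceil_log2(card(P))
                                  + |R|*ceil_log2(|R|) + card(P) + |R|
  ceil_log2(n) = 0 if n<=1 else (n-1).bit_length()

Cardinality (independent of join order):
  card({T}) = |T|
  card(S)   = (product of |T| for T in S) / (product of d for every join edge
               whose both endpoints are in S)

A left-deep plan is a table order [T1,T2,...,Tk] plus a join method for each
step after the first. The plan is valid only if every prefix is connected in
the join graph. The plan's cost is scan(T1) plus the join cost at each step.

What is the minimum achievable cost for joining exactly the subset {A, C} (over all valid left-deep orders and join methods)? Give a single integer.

Selinger DP over subsets of {A,C}:
  {A}: scan cost=250, card=250
  {C}: scan cost=20, card=20
  {AC}: card=100; try (C,hash)→700, (A,merge)→2390, (C,merge)→2620, (A,hash)→4040, (A,nl)→5020, (C,nl)→5250; best=700 via (C,hash)

700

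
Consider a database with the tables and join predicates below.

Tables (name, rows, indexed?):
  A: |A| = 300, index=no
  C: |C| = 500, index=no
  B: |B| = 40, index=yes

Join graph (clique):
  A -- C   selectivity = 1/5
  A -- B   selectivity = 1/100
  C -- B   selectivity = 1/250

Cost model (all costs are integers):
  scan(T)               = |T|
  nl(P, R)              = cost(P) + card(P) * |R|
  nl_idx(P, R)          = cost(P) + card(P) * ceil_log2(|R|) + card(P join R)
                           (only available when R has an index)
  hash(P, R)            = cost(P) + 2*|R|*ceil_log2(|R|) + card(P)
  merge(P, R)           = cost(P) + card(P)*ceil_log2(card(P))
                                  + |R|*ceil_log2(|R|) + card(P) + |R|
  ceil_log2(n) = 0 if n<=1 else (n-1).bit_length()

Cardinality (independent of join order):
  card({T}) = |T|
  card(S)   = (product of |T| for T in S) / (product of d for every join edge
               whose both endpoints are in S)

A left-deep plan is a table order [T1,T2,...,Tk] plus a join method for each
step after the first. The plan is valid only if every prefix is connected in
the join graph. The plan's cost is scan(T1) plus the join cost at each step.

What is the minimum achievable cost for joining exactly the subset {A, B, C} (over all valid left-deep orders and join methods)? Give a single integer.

Selinger DP over subsets of {A,B,C}:
  {A}: scan cost=300, card=300
  {C}: scan cost=500, card=500
  {B}: scan cost=40, card=40
  {AC}: card=30000; try (A,hash)→6400, (C,merge)→8300, (A,merge)→8500, (C,hash)→9600, (C,nl)→150300, (A,nl)→150500; best=6400 via (A,hash)
  {AB}: card=120; try (B,hash)→1080, (B,nl_idx)→2220, (A,merge)→3320, (B,merge)→3580, (A,hash)→5480, (A,nl)→12040 …(+1); best=1080 via (B,hash)
  {BC}: card=80; try (B,hash)→1480, (B,nl_idx)→3580, (C,merge)→5320, (B,merge)→5780, (C,hash)→9080, (C,nl)→20040 …(+1); best=1480 via (B,hash)
  {ABC}: card=48; try (A,merge)→5120, (A,hash)→6960, (C,merge)→7040, (C,hash)→10200, (A,nl)→25480, (B,hash)→36880 …(+4); best=5120 via (A,merge)

5120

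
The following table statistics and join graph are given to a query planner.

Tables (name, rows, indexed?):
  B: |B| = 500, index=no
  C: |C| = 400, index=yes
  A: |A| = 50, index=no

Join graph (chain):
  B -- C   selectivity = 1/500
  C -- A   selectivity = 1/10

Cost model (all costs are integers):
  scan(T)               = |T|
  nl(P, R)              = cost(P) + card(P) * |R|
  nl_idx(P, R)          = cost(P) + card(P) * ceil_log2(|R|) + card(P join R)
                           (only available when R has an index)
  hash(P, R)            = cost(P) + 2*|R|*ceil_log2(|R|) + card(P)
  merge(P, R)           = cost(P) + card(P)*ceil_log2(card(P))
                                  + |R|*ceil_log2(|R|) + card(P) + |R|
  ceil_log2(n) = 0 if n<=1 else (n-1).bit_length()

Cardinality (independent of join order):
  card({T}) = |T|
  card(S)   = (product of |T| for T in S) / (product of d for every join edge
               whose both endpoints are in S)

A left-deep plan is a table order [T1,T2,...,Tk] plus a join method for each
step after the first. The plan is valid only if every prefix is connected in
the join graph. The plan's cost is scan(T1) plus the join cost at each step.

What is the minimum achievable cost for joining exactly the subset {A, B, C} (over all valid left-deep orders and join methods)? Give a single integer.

6400

Selinger DP over subsets of {A,B,C}:
  {B}: scan cost=500, card=500
  {C}: scan cost=400, card=400
  {A}: scan cost=50, card=50
  {BC}: card=400; try (C,nl_idx)→5400, (C,hash)→8200, (B,merge)→9400, (C,merge)→9500, (B,hash)→9800, (B,nl)→200400 …(+1); best=5400 via (C,nl_idx)
  {AC}: card=2000; try (A,hash)→1400, (C,nl_idx)→2500, (C,merge)→4400, (A,merge)→4750, (C,hash)→7300, (C,nl)→20050 …(+1); best=1400 via (A,hash)
  {ABC}: card=2000; try (A,hash)→6400, (A,merge)→9750, (B,hash)→12400, (A,nl)→25400, (B,merge)→30400, (B,nl)→1001400; best=6400 via (A,hash)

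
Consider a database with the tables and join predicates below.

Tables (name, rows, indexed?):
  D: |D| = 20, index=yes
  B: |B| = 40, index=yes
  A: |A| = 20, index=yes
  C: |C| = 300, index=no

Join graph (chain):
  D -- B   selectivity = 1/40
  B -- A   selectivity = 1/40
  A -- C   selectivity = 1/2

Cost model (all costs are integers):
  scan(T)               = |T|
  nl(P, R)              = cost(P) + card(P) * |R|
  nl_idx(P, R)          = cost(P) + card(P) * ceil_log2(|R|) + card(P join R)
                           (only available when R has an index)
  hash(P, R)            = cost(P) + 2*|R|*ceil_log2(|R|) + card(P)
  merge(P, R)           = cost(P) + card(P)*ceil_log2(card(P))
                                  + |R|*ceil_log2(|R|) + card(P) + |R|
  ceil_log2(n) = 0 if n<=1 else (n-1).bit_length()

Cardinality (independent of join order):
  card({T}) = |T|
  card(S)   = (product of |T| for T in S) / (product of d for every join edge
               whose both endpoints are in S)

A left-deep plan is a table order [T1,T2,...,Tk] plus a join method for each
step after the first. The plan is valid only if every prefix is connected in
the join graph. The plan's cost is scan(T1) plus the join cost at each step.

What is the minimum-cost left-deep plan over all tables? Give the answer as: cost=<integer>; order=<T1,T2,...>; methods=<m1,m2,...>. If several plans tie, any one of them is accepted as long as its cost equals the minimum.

cost=3270; order=A,B,D,C; methods=nl_idx,nl_idx,nl

Selinger DP (subsets sized 1..n):
  {D}: scan cost=20, card=20
  {B}: scan cost=40, card=40
  {A}: scan cost=20, card=20
  {C}: scan cost=300, card=300
  {BD}: card=20; try (B,nl_idx)→160, (D,nl_idx)→260, (D,hash)→280, (B,merge)→420, (D,merge)→440, (B,hash)→520 …(+2); best=160 via (B,nl_idx)
  {AB}: card=20; try (B,nl_idx)→160, (A,nl_idx)→260, (A,hash)→280, (B,merge)→420, (A,merge)→440, (B,hash)→520 …(+2); best=160 via (B,nl_idx)
  {AC}: card=3000; try (A,hash)→800, (C,merge)→3140, (A,merge)→3420, (A,nl_idx)→4800, (C,hash)→5440, (C,nl)→6020 …(+1); best=800 via (A,hash)
  {ABD}: card=10; try (D,nl_idx)→270, (A,nl_idx)→270, (D,hash)→380, (A,hash)→380, (D,merge)→400, (A,merge)→400 …(+2); best=270 via (D,nl_idx)
  {ABC}: card=3000; try (C,merge)→3280, (B,hash)→4280, (C,hash)→5580, (C,nl)→6160, (B,nl_idx)→21800, (B,merge)→40080 …(+1); best=3280 via (C,merge)
  {ABCD}: card=1500; try (C,nl)→3270, (C,merge)→3320, (C,hash)→5680, (D,hash)→6480, (D,nl_idx)→19780, (D,merge)→42400 …(+1); best=3270 via (C,nl)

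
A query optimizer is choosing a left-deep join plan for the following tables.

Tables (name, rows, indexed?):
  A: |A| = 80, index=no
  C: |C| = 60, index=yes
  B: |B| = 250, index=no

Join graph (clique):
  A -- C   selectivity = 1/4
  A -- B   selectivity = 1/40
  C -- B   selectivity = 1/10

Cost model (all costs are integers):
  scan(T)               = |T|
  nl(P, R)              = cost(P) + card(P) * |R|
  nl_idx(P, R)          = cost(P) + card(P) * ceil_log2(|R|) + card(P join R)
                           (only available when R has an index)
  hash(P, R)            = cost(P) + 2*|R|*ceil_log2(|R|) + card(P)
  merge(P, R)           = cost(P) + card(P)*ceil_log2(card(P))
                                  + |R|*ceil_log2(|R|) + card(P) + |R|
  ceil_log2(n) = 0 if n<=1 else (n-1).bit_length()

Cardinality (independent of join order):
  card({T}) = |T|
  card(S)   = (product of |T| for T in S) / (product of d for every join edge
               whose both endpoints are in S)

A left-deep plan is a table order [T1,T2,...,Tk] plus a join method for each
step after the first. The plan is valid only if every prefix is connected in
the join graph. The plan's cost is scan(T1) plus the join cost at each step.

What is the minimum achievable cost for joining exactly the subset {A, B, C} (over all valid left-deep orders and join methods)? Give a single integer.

2840

Selinger DP over subsets of {A,B,C}:
  {A}: scan cost=80, card=80
  {C}: scan cost=60, card=60
  {B}: scan cost=250, card=250
  {AC}: card=1200; try (C,hash)→880, (A,merge)→1120, (C,merge)→1140, (A,hash)→1240, (C,nl_idx)→1760, (A,nl)→4860 …(+1); best=880 via (C,hash)
  {AB}: card=500; try (A,hash)→1620, (B,merge)→2970, (A,merge)→3140, (B,hash)→4160, (B,nl)→20080, (A,nl)→20250; best=1620 via (A,hash)
  {BC}: card=1500; try (C,hash)→1220, (B,merge)→2730, (C,merge)→2920, (C,nl_idx)→3250, (B,hash)→4120, (B,nl)→15060 …(+1); best=1220 via (C,hash)
  {ABC}: card=750; try (C,hash)→2840, (A,hash)→3840, (C,nl_idx)→5370, (B,hash)→6080, (C,merge)→7040, (B,merge)→17530 …(+4); best=2840 via (C,hash)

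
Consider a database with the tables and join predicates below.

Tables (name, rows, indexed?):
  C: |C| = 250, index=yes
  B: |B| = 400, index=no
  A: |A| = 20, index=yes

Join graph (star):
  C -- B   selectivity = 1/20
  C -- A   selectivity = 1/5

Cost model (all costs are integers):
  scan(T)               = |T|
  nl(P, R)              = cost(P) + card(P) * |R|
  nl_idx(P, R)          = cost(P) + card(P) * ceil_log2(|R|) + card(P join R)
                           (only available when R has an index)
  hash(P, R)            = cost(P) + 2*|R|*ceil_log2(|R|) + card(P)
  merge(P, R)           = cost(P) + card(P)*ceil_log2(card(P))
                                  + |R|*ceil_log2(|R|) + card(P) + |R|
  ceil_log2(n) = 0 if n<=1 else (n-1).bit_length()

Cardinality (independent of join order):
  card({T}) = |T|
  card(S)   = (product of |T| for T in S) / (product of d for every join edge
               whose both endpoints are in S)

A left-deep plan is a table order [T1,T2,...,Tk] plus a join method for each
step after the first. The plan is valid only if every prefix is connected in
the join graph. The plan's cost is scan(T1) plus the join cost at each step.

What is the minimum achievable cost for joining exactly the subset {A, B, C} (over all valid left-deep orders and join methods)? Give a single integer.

8900

Selinger DP over subsets of {A,B,C}:
  {C}: scan cost=250, card=250
  {B}: scan cost=400, card=400
  {A}: scan cost=20, card=20
  {BC}: card=5000; try (C,hash)→4800, (B,merge)→6500, (C,merge)→6650, (B,hash)→7700, (C,nl_idx)→8600, (B,nl)→100250 …(+1); best=4800 via (C,hash)
  {AC}: card=1000; try (A,hash)→700, (C,nl_idx)→1180, (C,merge)→2390, (A,nl_idx)→2500, (A,merge)→2620, (C,hash)→4040 …(+2); best=700 via (A,hash)
  {ABC}: card=20000; try (B,hash)→8900, (A,hash)→10000, (B,merge)→15700, (A,nl_idx)→49800, (A,merge)→74920, (A,nl)→104800 …(+1); best=8900 via (B,hash)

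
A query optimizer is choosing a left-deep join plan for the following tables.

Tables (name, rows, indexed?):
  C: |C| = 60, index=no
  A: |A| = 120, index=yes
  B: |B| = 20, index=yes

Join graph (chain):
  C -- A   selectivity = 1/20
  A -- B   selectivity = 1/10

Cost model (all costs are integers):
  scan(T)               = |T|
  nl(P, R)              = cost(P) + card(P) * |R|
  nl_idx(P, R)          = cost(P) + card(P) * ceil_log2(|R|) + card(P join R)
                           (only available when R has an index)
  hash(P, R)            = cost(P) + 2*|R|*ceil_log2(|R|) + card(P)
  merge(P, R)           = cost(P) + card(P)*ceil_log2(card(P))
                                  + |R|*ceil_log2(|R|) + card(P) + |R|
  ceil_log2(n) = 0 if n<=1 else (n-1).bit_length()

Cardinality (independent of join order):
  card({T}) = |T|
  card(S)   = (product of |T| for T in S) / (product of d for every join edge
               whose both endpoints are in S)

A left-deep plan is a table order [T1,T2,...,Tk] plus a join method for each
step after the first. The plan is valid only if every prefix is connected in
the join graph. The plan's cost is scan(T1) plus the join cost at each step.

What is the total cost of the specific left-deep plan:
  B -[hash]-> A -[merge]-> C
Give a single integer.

4300

step 1: scan B: cost=20, card=20
step 2: join A via hash
    card(P join A) = 20*120/(10) = 240
    cost = 20 + 2*120*7 + 20 = 1720
step 3: join C via merge
    card(P join C) = 240*60/(20) = 720
    cost = 1720 + 240*8 + 60*6 + 240 + 60 = 4300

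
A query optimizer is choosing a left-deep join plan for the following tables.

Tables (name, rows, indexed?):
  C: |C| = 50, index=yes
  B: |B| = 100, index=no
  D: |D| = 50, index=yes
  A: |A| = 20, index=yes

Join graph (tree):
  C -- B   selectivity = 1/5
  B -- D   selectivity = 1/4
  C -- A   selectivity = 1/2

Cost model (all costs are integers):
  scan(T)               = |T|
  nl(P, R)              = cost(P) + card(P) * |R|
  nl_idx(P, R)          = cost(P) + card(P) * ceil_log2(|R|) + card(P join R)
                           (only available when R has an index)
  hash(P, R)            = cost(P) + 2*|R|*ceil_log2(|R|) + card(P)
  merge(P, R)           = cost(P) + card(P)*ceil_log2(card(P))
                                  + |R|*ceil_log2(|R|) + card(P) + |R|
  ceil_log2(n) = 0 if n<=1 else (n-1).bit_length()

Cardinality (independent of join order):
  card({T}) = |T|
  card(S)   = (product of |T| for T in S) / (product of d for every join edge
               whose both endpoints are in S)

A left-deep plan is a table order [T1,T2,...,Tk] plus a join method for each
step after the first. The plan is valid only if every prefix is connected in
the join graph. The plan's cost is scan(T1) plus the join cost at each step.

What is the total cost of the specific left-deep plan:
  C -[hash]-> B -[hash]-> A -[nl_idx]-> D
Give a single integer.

187700

step 1: scan C: cost=50, card=50
step 2: join B via hash
    card(P join B) = 50*100/(5) = 1000
    cost = 50 + 2*100*7 + 50 = 1500
step 3: join A via hash
    card(P join A) = 1000*20/(2) = 10000
    cost = 1500 + 2*20*5 + 1000 = 2700
step 4: join D via nl_idx
    card(P join D) = 10000*50/(4) = 125000
    cost = 2700 + 10000*6 + 125000 = 187700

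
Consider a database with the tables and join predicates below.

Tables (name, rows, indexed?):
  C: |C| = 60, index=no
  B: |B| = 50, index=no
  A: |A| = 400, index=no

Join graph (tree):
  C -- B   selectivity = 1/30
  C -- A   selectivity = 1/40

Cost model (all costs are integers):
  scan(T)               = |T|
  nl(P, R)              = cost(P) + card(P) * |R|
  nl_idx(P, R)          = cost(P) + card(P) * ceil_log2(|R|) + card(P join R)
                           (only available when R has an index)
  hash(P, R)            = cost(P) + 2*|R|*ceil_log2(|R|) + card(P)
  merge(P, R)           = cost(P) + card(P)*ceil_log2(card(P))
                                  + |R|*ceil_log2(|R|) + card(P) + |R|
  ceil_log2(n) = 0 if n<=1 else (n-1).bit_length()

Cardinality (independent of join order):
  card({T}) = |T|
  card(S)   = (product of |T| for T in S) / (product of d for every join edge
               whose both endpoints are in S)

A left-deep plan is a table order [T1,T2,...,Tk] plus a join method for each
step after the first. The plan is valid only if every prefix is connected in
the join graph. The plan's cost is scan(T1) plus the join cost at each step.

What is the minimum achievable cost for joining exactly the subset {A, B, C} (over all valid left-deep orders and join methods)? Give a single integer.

2720

Selinger DP over subsets of {A,B,C}:
  {C}: scan cost=60, card=60
  {B}: scan cost=50, card=50
  {A}: scan cost=400, card=400
  {BC}: card=100; try (B,hash)→720, (C,hash)→820, (C,merge)→820, (B,merge)→830, (C,nl)→3050, (B,nl)→3060; best=720 via (B,hash)
  {AC}: card=600; try (C,hash)→1520, (A,merge)→4480, (C,merge)→4820, (A,hash)→7320, (A,nl)→24060, (C,nl)→24400; best=1520 via (C,hash)
  {ABC}: card=1000; try (B,hash)→2720, (A,merge)→5520, (A,hash)→8020, (B,merge)→8470, (B,nl)→31520, (A,nl)→40720; best=2720 via (B,hash)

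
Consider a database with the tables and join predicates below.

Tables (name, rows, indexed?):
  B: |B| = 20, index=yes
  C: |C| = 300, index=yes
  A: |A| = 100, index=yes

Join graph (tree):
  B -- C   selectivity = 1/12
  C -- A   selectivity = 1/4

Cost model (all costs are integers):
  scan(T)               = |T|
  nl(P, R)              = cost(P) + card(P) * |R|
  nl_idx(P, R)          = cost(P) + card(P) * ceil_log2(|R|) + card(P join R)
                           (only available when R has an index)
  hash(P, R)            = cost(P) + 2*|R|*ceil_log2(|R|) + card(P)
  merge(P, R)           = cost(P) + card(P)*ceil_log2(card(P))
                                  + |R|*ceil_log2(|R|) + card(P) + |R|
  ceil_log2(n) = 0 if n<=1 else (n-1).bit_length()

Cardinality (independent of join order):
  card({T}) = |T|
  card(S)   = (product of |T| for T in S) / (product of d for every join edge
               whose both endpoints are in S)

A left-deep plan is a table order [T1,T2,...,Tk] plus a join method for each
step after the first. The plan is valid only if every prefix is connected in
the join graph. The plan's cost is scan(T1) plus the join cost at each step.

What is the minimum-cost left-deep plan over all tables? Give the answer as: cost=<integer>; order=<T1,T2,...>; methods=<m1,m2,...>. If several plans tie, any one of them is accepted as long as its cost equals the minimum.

cost=2600; order=B,C,A; methods=nl_idx,hash

Selinger DP (subsets sized 1..n):
  {B}: scan cost=20, card=20
  {C}: scan cost=300, card=300
  {A}: scan cost=100, card=100
  {BC}: card=500; try (C,nl_idx)→700, (B,hash)→800, (B,nl_idx)→2300, (C,merge)→3140, (B,merge)→3420, (C,hash)→5440 …(+2); best=700 via (C,nl_idx)
  {AC}: card=7500; try (A,hash)→2000, (C,merge)→3900, (A,merge)→4100, (C,hash)→5600, (C,nl_idx)→8500, (A,nl_idx)→9900 …(+2); best=2000 via (A,hash)
  {ABC}: card=12500; try (A,hash)→2600, (A,merge)→6500, (B,hash)→9700, (A,nl_idx)→16700, (A,nl)→50700, (B,nl_idx)→52000 …(+2); best=2600 via (A,hash)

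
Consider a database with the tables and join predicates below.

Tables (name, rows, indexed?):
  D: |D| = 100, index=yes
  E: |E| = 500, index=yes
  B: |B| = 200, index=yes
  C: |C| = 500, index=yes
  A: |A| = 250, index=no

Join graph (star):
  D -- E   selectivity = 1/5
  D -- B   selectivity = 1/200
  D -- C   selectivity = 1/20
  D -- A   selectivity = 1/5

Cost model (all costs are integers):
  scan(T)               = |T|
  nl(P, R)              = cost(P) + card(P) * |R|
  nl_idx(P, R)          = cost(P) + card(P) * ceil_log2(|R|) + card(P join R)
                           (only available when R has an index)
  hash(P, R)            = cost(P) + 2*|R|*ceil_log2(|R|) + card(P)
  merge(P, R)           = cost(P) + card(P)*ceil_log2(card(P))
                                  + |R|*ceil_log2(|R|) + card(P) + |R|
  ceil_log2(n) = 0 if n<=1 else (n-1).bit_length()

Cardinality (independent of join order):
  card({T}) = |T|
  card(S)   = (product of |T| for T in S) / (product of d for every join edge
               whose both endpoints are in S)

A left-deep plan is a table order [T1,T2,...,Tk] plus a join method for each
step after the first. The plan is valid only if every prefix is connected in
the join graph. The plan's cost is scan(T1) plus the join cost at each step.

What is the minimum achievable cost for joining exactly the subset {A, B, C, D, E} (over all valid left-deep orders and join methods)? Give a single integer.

144900

Selinger DP over subsets of {A,B,C,D,E}:
  {D}: scan cost=100, card=100
  {E}: scan cost=500, card=500
  {B}: scan cost=200, card=200
  {C}: scan cost=500, card=500
  {A}: scan cost=250, card=250
  {DE}: card=10000; try (D,hash)→2400, (E,merge)→5900, (D,merge)→6300, (E,hash)→9200, (E,nl_idx)→11000, (D,nl_idx)→14000 …(+2); best=2400 via (D,hash)
  {BD}: card=100; try (B,nl_idx)→1000, (D,nl_idx)→1700, (D,hash)→1800, (B,merge)→2700, (D,merge)→2800, (B,hash)→3400 …(+2); best=1000 via (B,nl_idx)
  {CD}: card=2500; try (D,hash)→2400, (C,nl_idx)→3500, (C,merge)→5900, (D,merge)→6300, (D,nl_idx)→6500, (C,hash)→9200 …(+2); best=2400 via (D,hash)
  {AD}: card=5000; try (D,hash)→1900, (A,merge)→3150, (D,merge)→3300, (A,hash)→4200, (D,nl_idx)→7000, (A,nl)→25100 …(+1); best=1900 via (D,hash)
  {BDE}: card=10000; try (E,merge)→6800, (E,hash)→10100, (E,nl_idx)→11900, (B,hash)→15600, (E,nl)→51000, (B,nl_idx)→92400 …(+2); best=6800 via (E,merge)
  {CDE}: card=250000; try (E,hash)→13900, (C,hash)→21400, (E,merge)→39900, (C,merge)→157400, (E,nl_idx)→274900, (C,nl_idx)→342400 …(+2); best=13900 via (E,hash)
  {ADE}: card=500000; try (E,hash)→15900, (A,hash)→16400, (E,merge)→76900, (A,merge)→154650, (E,nl_idx)→546900, (E,nl)→2501900 …(+1); best=15900 via (E,hash)
  {BCD}: card=2500; try (C,nl_idx)→4400, (C,merge)→6800, (B,hash)→8100, (C,hash)→10100, (B,nl_idx)→24900, (B,merge)→36700 …(+2); best=4400 via (C,nl_idx)
  {ABD}: card=5000; try (A,merge)→4050, (A,hash)→5100, (B,hash)→10100, (A,nl)→26000, (B,nl_idx)→46900, (B,merge)→73700 …(+1); best=4050 via (A,merge)
  {ACD}: card=125000; try (A,hash)→8900, (C,hash)→15900, (A,merge)→37150, (C,merge)→76900, (C,nl_idx)→171900, (A,nl)→627400 …(+1); best=8900 via (A,hash)
  {BCDE}: card=250000; try (E,hash)→15900, (C,hash)→25800, (E,merge)→41900, (C,merge)→161800, (B,hash)→267100, (E,nl_idx)→276900 …(+6); best=15900 via (E,hash)
  {ABDE}: card=500000; try (E,hash)→18050, (A,hash)→20800, (E,merge)→79050, (A,merge)→159050, (B,hash)→519100, (E,nl_idx)→549050 …(+5); best=18050 via (E,hash)
  {ACDE}: card=12500000; try (E,hash)→142900, (A,hash)→267900, (C,hash)→524900, (E,merge)→2263900, (A,merge)→4766150, (C,merge)→10020900 …(+5); best=142900 via (E,hash)
  {ABCD}: card=125000; try (A,hash)→10900, (C,hash)→18050, (A,merge)→39150, (C,merge)→79050, (B,hash)→137100, (C,nl_idx)→174050 …(+5); best=10900 via (A,hash)
  {ABCDE}: card=12500000; try (E,hash)→144900, (A,hash)→269900, (C,hash)→527050, (E,merge)→2265900, (A,merge)→4768150, (C,merge)→10023050 …(+9); best=144900 via (E,hash)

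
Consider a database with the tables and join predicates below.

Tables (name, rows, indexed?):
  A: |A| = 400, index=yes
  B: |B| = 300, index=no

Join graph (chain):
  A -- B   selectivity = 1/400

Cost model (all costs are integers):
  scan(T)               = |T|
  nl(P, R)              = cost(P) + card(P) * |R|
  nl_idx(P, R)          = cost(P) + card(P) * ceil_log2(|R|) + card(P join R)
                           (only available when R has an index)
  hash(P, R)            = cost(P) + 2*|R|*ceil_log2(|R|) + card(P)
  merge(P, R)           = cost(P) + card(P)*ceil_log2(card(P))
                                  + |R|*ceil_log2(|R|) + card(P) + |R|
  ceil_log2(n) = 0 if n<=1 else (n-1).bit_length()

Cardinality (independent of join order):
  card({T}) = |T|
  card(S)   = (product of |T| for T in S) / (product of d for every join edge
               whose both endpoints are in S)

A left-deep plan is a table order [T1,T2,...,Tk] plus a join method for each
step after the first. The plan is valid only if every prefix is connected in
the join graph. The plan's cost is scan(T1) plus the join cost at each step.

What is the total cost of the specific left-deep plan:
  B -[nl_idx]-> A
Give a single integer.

3300

step 1: scan B: cost=300, card=300
step 2: join A via nl_idx
    card(P join A) = 300*400/(400) = 300
    cost = 300 + 300*9 + 300 = 3300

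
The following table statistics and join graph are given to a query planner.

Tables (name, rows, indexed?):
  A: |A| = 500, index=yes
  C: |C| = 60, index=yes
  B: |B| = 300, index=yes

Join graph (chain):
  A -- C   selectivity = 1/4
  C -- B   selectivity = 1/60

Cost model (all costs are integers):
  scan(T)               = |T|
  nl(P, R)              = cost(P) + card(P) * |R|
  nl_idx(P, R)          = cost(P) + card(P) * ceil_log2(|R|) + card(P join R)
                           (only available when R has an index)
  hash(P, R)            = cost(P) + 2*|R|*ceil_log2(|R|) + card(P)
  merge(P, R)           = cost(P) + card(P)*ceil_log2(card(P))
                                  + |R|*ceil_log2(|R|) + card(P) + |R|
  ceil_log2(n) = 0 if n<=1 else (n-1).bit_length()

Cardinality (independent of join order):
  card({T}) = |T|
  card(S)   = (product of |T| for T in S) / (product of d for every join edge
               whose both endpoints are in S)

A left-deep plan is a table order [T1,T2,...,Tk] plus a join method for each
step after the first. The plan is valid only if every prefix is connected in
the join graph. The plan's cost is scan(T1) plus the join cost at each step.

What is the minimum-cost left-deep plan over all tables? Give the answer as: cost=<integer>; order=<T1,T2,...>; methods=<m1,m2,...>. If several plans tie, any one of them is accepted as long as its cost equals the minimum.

Selinger DP (subsets sized 1..n):
  {A}: scan cost=500, card=500
  {C}: scan cost=60, card=60
  {B}: scan cost=300, card=300
  {AC}: card=7500; try (C,hash)→1720, (A,merge)→5480, (C,merge)→5920, (A,nl_idx)→8100, (A,hash)→9120, (C,nl_idx)→11000 …(+2); best=1720 via (C,hash)
  {BC}: card=300; try (B,nl_idx)→900, (C,hash)→1320, (C,nl_idx)→2400, (B,merge)→3480, (C,merge)→3720, (B,hash)→5520 …(+2); best=900 via (B,nl_idx)
  {ABC}: card=37500; try (A,merge)→8900, (A,hash)→10200, (B,hash)→14620, (A,nl_idx)→41100, (B,nl_idx)→106720, (B,merge)→109720 …(+2); best=8900 via (A,merge)

cost=8900; order=C,B,A; methods=nl_idx,merge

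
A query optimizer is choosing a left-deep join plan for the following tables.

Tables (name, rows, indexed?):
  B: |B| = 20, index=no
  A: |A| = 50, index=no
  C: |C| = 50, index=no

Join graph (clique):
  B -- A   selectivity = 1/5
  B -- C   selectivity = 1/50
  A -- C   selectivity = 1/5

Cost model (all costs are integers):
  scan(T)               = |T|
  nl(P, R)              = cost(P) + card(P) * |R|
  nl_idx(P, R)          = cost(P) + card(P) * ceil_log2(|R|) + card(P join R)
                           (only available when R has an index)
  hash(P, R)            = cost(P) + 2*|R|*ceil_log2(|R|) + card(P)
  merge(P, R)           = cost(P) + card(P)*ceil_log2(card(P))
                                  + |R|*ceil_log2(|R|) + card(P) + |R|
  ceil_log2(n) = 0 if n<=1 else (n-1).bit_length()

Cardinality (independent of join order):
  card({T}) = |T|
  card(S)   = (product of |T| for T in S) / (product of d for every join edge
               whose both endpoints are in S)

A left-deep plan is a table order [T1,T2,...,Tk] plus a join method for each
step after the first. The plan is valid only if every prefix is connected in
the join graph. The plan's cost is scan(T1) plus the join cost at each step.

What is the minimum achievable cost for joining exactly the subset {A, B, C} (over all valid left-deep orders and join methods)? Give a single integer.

770

Selinger DP over subsets of {A,B,C}:
  {B}: scan cost=20, card=20
  {A}: scan cost=50, card=50
  {C}: scan cost=50, card=50
  {AB}: card=200; try (B,hash)→300, (A,merge)→490, (B,merge)→520, (A,hash)→640, (A,nl)→1020, (B,nl)→1050; best=300 via (B,hash)
  {BC}: card=20; try (B,hash)→300, (C,merge)→490, (B,merge)→520, (C,hash)→640, (C,nl)→1020, (B,nl)→1050; best=300 via (B,hash)
  {AC}: card=500; try (C,hash)→700, (A,hash)→700, (C,merge)→750, (A,merge)→750, (C,nl)→2550, (A,nl)→2550; best=700 via (C,hash)
  {ABC}: card=40; try (A,merge)→770, (A,hash)→920, (C,hash)→1100, (A,nl)→1300, (B,hash)→1400, (C,merge)→2450 …(+3); best=770 via (A,merge)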